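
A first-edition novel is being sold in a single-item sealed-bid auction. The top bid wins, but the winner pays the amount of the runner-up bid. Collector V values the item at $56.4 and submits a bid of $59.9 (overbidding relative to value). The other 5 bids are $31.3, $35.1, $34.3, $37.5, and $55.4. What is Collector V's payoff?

$1.0

Highest competing bid: $55.4.
Collector V's bid $59.9 is the highest overall, so Collector V wins and pays the second-highest bid, $55.4.
Payoff = value − price = $56.4 − $55.4 = $1.0.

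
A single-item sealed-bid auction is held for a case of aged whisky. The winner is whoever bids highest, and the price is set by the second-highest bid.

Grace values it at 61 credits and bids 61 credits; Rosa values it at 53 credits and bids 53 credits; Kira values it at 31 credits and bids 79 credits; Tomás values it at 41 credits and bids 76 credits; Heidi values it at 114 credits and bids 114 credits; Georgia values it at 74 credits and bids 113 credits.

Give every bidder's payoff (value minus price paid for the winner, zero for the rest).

Sorted high to low: Heidi 114 credits, then Georgia 113 credits, then Kira 79 credits, then Tomás 76 credits, then Grace 61 credits, then Rosa 53 credits.
Heidi has the top bid and wins; the price is the second-highest bid, 113 credits.
Heidi's payoff = 114 credits − 113 credits = 1 credits. All other bidders lose, so their payoff is 0.

Payoffs: Grace 0 credits, Rosa 0 credits, Kira 0 credits, Tomás 0 credits, Heidi 1 credits, Georgia 0 credits.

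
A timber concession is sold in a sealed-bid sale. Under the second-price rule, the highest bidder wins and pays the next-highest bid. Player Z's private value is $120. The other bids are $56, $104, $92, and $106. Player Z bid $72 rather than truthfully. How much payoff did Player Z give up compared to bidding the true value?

The highest competing bid is $106.
Bidding truthfully at $120: Player Z has the top bid, wins, and pays the second-highest bid $106. Payoff = $120 − $106 = $14.
Bidding $72: the top bid is $106 (a rival), so Player Z loses. Payoff = $0.
Regret = truthful payoff − actual payoff = $14 − $0 = $14.

Payoff forgone: $14.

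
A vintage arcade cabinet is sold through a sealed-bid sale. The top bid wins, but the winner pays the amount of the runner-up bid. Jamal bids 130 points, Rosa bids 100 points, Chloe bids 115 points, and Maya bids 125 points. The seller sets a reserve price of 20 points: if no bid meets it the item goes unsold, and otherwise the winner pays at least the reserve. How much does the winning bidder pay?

Price paid: 125 points.

Bids in descending order: Jamal 130 points > Maya 125 points > Chloe 115 points > Rosa 100 points.
Jamal has the highest bid, so Jamal wins.
The second-highest bid is 125 points, which exceeds the reserve, so that sets the price.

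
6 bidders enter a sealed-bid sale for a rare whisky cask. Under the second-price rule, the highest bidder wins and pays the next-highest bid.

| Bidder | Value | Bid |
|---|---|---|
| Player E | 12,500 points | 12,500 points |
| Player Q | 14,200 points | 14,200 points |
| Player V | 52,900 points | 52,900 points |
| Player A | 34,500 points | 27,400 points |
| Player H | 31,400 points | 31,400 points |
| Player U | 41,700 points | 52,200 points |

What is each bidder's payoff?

Player E 0 points, Player Q 0 points, Player V 700 points, Player A 0 points, Player H 0 points, Player U 0 points.

Sorted high to low: Player V 52,900 points, then Player U 52,200 points, then Player H 31,400 points, then Player A 27,400 points, then Player Q 14,200 points, then Player E 12,500 points.
Player V has the top bid and wins; the price is the second-highest bid, 52,200 points.
Player V's payoff = 52,900 points − 52,200 points = 700 points. All other bidders lose, so their payoff is 0.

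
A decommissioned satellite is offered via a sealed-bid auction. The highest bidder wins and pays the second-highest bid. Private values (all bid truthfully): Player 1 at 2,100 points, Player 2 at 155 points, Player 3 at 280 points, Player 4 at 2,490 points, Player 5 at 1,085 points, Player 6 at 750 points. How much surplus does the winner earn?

Surplus = 390 points.

Ordered from highest: Player 4 2,490 points; Player 1 2,100 points; Player 5 1,085 points; Player 6 750 points; Player 3 280 points; Player 2 155 points.
Player 4 wins with the top bid and pays the second-highest, 2,100 points.
Surplus = 2,490 points − 2,100 points = 390 points.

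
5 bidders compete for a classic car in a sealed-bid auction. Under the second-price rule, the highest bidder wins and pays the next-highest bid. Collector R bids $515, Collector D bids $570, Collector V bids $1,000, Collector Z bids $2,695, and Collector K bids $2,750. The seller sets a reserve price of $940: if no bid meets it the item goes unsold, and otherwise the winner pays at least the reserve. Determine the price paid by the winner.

Ranking the bids: Collector K $2,750 > Collector Z $2,695 > Collector V $1,000 > Collector D $570 > Collector R $515.
Collector K has the highest bid, so Collector K wins.
The second-highest bid is $2,695, which exceeds the reserve, so that sets the price.

Price paid: $2,695.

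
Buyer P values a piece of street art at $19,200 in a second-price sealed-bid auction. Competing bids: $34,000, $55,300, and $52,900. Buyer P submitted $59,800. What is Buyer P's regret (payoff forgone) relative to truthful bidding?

Regret: $36,100.

The highest competing bid is $55,300.
Bidding truthfully at $19,200: the top bid is $55,300 (a rival), so Buyer P loses. Payoff = $0.
Bidding $59,800: Buyer P has the top bid, wins, and pays the second-highest bid $55,300. Payoff = $19,200 − $55,300 = -$36,100.
Regret = truthful payoff − actual payoff = $0 − -$36,100 = $36,100.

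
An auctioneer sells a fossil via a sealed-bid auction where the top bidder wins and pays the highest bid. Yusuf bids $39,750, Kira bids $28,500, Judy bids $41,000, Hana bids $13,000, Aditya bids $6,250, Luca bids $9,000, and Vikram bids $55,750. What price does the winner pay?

$55,750

Bids in descending order: Vikram $55,750, then Judy $41,000, then Yusuf $39,750, then Kira $28,500, then Hana $13,000, then Luca $9,000, then Aditya $6,250.
Vikram is the highest bidder, so Vikram wins.
Under the first-price rule, the price is the highest bid: $55,750.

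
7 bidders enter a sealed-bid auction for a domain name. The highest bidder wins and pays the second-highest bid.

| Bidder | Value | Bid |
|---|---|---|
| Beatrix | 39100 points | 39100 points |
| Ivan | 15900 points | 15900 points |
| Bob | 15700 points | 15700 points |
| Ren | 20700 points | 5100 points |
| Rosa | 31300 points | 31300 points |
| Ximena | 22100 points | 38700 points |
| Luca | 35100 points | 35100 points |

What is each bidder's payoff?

Payoffs: Beatrix 400 points, Ivan 0 points, Bob 0 points, Ren 0 points, Rosa 0 points, Ximena 0 points, Luca 0 points.

Bids in descending order: Beatrix 39100 points > Ximena 38700 points > Luca 35100 points > Rosa 31300 points > Ivan 15900 points > Bob 15700 points > Ren 5100 points.
Beatrix has the top bid and wins; the price is the second-highest bid, 38700 points.
Beatrix's payoff = 39100 points − 38700 points = 400 points. All other bidders lose, so their payoff is 0.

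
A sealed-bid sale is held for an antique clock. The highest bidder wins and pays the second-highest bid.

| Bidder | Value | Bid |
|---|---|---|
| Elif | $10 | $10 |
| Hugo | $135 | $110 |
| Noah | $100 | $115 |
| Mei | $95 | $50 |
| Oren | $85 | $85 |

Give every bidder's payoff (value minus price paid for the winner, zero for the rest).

Ranking the bids: Noah $115; Hugo $110; Oren $85; Mei $50; Elif $10.
Noah has the top bid and wins; the price is the second-highest bid, $110.
Noah's payoff = $100 − $110 = -$10. All other bidders lose, so their payoff is 0.

Payoffs: Elif $0, Hugo $0, Noah -$10, Mei $0, Oren $0.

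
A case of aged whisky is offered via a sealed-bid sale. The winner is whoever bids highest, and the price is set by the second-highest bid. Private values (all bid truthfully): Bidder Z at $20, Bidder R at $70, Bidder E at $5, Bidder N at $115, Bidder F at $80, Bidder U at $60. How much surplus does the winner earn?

Ordered from highest: Bidder N $115; Bidder F $80; Bidder R $70; Bidder U $60; Bidder Z $20; Bidder E $5.
Bidder N wins with the top bid and pays the second-highest, $80.
Surplus = $115 − $80 = $35.

Winner's surplus: $35.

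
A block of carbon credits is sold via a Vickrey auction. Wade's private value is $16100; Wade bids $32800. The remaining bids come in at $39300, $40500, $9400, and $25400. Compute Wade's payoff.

$0

Highest competing bid: $40500.
Wade's bid $32800 is not the highest, so Wade loses, pays nothing, and earns zero payoff.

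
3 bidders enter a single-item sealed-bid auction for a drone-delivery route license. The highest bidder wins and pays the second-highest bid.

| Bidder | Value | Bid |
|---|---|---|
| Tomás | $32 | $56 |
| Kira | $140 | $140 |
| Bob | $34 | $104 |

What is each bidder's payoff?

Payoffs: Tomás $0, Kira $36, Bob $0.

Ordered from highest: Kira $140, then Bob $104, then Tomás $56.
Kira has the top bid and wins; the price is the second-highest bid, $104.
Kira's payoff = $140 − $104 = $36. All other bidders lose, so their payoff is 0.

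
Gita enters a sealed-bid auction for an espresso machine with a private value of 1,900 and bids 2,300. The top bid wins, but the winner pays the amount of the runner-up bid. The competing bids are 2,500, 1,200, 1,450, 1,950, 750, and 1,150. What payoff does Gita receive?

0

Highest competing bid: 2,500.
Gita's bid 2,300 is not the highest, so Gita loses, pays nothing, and earns zero payoff.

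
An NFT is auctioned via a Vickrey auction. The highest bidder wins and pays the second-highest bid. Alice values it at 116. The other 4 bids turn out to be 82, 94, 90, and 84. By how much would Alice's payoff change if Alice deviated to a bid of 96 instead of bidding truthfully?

0

The highest competing bid is 94.
Bidding truthfully at 116: Alice has the top bid, wins, and pays the second-highest bid 94. Payoff = 116 − 94 = 22.
Bidding 96: Alice has the top bid, wins, and pays the second-highest bid 94. Payoff = 116 − 94 = 22.
Change = 22 − 22 = 0.
The bid only affects whether you win, not the price — here both bids land on the same side of the top rival bid, so the deviation is payoff-neutral.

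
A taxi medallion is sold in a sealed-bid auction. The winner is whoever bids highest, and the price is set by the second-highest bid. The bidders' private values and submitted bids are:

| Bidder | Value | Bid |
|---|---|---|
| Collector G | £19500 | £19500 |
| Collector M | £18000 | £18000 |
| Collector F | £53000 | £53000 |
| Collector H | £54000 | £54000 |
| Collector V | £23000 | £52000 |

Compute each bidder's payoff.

Payoffs: Collector G £0, Collector M £0, Collector F £0, Collector H £1000, Collector V £0.

Bids in descending order: Collector H £54000; Collector F £53000; Collector V £52000; Collector G £19500; Collector M £18000.
Collector H has the top bid and wins; the price is the second-highest bid, £53000.
Collector H's payoff = £54000 − £53000 = £1000. All other bidders lose, so their payoff is 0.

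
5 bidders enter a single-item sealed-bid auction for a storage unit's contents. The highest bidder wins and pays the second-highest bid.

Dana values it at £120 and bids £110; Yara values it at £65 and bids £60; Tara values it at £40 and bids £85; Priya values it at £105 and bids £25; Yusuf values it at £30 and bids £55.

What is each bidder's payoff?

Bids in descending order: Dana £110 > Tara £85 > Yara £60 > Yusuf £55 > Priya £25.
Dana has the top bid and wins; the price is the second-highest bid, £85.
Dana's payoff = £120 − £85 = £35. All other bidders lose, so their payoff is 0.

Payoffs: Dana £35, Yara £0, Tara £0, Priya £0, Yusuf £0.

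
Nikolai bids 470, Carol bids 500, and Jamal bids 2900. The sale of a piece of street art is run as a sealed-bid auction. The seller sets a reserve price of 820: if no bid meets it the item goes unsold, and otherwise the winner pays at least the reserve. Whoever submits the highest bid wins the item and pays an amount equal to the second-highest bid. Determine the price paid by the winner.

The winner pays 820.

Bids in descending order: Jamal 2900 > Carol 500 > Nikolai 470.
Jamal has the highest bid, so Jamal wins.
The second-highest bid is 500, but the reserve 820 is higher, so the price is the reserve.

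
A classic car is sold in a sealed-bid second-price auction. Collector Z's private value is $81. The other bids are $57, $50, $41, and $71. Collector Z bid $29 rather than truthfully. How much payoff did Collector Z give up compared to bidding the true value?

The highest competing bid is $71.
Bidding truthfully at $81: Collector Z has the top bid, wins, and pays the second-highest bid $71. Payoff = $81 − $71 = $10.
Bidding $29: the top bid is $71 (a rival), so Collector Z loses. Payoff = $0.
Regret = truthful payoff − actual payoff = $10 − $0 = $10.
This is the dominant-strategy logic: truthful bidding weakly beats any alternative.

Regret: $10.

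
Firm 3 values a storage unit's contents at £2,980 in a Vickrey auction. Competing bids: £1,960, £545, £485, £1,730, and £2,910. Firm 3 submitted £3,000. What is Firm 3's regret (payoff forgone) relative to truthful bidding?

£0

The highest competing bid is £2,910.
Bidding truthfully at £2,980: Firm 3 has the top bid, wins, and pays the second-highest bid £2,910. Payoff = £2,980 − £2,910 = £70.
Bidding £3,000: Firm 3 has the top bid, wins, and pays the second-highest bid £2,910. Payoff = £2,980 − £2,910 = £70.
Regret = truthful payoff − actual payoff = £70 − £70 = £0.
The bid only affects whether you win, not the price — here both bids land on the same side of the top rival bid, so the deviation is payoff-neutral.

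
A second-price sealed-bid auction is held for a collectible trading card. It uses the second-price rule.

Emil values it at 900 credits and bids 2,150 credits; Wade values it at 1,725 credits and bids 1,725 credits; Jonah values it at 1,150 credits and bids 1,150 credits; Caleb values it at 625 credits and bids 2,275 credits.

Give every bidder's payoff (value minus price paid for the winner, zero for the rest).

Ordered from highest: Caleb 2,275 credits, then Emil 2,150 credits, then Wade 1,725 credits, then Jonah 1,150 credits.
Caleb has the top bid and wins; the price is the second-highest bid, 2,150 credits.
Caleb's payoff = 625 credits − 2,150 credits = -1,525 credits. All other bidders lose, so their payoff is 0.

Emil 0 credits, Wade 0 credits, Jonah 0 credits, Caleb -1,525 credits.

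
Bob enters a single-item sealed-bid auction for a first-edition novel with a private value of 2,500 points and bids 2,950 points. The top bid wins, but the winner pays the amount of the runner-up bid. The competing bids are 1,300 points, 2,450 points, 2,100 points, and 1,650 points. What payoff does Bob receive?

50 points

Highest competing bid: 2,450 points.
Bob's bid 2,950 points is the highest overall, so Bob wins and pays the second-highest bid, 2,450 points.
Payoff = value − price = 2,500 points − 2,450 points = 50 points.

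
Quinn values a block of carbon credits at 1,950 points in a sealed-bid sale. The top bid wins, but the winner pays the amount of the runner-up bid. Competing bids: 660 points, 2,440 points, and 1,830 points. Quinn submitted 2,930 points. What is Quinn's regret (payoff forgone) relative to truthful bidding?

The highest competing bid is 2,440 points.
Bidding truthfully at 1,950 points: the top bid is 2,440 points (a rival), so Quinn loses. Payoff = 0 points.
Bidding 2,930 points: Quinn has the top bid, wins, and pays the second-highest bid 2,440 points. Payoff = 1,950 points − 2,440 points = -490 points.
Regret = truthful payoff − actual payoff = 0 points − -490 points = 490 points.

490 points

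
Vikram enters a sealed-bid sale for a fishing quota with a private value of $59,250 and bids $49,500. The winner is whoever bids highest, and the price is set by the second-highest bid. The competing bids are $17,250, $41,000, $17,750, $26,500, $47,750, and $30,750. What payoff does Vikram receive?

Highest competing bid: $47,750.
Vikram's bid $49,500 is the highest overall, so Vikram wins and pays the second-highest bid, $47,750.
Payoff = value − price = $59,250 − $47,750 = $11,500.

Payoff = $11,500.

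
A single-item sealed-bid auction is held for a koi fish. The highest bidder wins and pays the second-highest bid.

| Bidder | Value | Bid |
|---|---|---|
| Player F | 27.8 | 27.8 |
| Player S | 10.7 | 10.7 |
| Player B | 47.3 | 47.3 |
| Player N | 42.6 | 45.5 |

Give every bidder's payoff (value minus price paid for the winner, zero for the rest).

Payoffs: Player F 0.0, Player S 0.0, Player B 1.8, Player N 0.0.

Ordered from highest: Player B 47.3 > Player N 45.5 > Player F 27.8 > Player S 10.7.
Player B has the top bid and wins; the price is the second-highest bid, 45.5.
Player B's payoff = 47.3 − 45.5 = 1.8. All other bidders lose, so their payoff is 0.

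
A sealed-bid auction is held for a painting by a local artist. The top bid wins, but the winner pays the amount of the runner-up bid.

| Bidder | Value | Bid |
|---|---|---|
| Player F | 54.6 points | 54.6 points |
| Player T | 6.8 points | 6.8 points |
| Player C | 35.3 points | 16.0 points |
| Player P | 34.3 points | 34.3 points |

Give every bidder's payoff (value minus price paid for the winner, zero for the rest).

Payoffs: Player F 20.3 points, Player T 0.0 points, Player C 0.0 points, Player P 0.0 points.

Sorted high to low: Player F 54.6 points > Player P 34.3 points > Player C 16.0 points > Player T 6.8 points.
Player F has the top bid and wins; the price is the second-highest bid, 34.3 points.
Player F's payoff = 54.6 points − 34.3 points = 20.3 points. All other bidders lose, so their payoff is 0.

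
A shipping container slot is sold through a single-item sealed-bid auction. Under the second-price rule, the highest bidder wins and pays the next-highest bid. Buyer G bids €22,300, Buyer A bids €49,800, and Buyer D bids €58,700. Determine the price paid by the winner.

€49,800

Bids in descending order: Buyer D €58,700, then Buyer A €49,800, then Buyer G €22,300.
Buyer D has the highest bid, so Buyer D wins.
The second-highest bid is €49,800, so that is what Buyer D pays.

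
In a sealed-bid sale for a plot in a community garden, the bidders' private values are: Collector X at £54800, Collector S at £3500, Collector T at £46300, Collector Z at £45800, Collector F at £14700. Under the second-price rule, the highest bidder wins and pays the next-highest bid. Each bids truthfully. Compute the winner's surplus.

Winner's surplus: £8500.

Bids in descending order: Collector X £54800, then Collector T £46300, then Collector Z £45800, then Collector F £14700, then Collector S £3500.
Collector X wins with the top bid and pays the second-highest, £46300.
Surplus = £54800 − £46300 = £8500.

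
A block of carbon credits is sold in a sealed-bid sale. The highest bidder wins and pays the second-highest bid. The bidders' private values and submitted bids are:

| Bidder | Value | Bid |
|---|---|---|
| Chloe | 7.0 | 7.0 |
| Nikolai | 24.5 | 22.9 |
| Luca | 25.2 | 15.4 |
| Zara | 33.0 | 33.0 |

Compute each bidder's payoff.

Payoffs: Chloe 0.0, Nikolai 0.0, Luca 0.0, Zara 10.1.

Ordered from highest: Zara 33.0; Nikolai 22.9; Luca 15.4; Chloe 7.0.
Zara has the top bid and wins; the price is the second-highest bid, 22.9.
Zara's payoff = 33.0 − 22.9 = 10.1. All other bidders lose, so their payoff is 0.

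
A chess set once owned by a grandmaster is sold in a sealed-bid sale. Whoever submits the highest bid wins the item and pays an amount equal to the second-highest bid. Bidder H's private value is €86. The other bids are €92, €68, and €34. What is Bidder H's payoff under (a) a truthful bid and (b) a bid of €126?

(a) €0  (b) -€6

The highest competing bid is €92.
Bidding truthfully at €86: the top bid is €92 (a rival), so Bidder H loses. Payoff = €0.
Bidding €126: Bidder H has the top bid, wins, and pays the second-highest bid €92. Payoff = €86 − €92 = -€6.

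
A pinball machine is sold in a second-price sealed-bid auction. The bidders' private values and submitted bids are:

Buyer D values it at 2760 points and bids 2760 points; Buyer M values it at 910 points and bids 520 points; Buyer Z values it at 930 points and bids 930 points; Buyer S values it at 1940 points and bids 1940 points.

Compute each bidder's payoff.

Payoffs: Buyer D 820 points, Buyer M 0 points, Buyer Z 0 points, Buyer S 0 points.

Ranking the bids: Buyer D 2760 points > Buyer S 1940 points > Buyer Z 930 points > Buyer M 520 points.
Buyer D has the top bid and wins; the price is the second-highest bid, 1940 points.
Buyer D's payoff = 2760 points − 1940 points = 820 points. All other bidders lose, so their payoff is 0.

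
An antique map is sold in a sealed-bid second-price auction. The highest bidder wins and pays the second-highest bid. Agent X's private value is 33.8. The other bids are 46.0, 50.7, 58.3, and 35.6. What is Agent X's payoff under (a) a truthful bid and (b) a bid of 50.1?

Truthful: 0.0; alternative: 0.0.

The highest competing bid is 58.3.
Bidding truthfully at 33.8: the top bid is 58.3 (a rival), so Agent X loses. Payoff = 0.0.
Bidding 50.1: the top bid is 58.3 (a rival), so Agent X loses. Payoff = 0.0.
The bid only affects whether you win, not the price — here both bids land on the same side of the top rival bid, so the deviation is payoff-neutral.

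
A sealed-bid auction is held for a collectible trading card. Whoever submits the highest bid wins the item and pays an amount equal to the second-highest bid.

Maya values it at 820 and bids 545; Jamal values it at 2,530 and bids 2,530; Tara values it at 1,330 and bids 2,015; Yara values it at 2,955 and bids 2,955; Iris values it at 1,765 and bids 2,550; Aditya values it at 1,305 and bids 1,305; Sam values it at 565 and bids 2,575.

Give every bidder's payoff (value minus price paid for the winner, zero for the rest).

Ranking the bids: Yara 2,955, then Sam 2,575, then Iris 2,550, then Jamal 2,530, then Tara 2,015, then Aditya 1,305, then Maya 545.
Yara has the top bid and wins; the price is the second-highest bid, 2,575.
Yara's payoff = 2,955 − 2,575 = 380. All other bidders lose, so their payoff is 0.

Maya 0, Jamal 0, Tara 0, Yara 380, Iris 0, Aditya 0, Sam 0.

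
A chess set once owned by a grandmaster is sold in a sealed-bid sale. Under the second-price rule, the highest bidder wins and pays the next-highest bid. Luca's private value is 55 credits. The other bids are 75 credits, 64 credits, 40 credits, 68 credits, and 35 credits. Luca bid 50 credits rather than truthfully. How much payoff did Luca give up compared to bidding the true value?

The highest competing bid is 75 credits.
Bidding truthfully at 55 credits: the top bid is 75 credits (a rival), so Luca loses. Payoff = 0 credits.
Bidding 50 credits: the top bid is 75 credits (a rival), so Luca loses. Payoff = 0 credits.
Regret = truthful payoff − actual payoff = 0 credits − 0 credits = 0 credits.
The bid only affects whether you win, not the price — here both bids land on the same side of the top rival bid, so the deviation is payoff-neutral.

0 credits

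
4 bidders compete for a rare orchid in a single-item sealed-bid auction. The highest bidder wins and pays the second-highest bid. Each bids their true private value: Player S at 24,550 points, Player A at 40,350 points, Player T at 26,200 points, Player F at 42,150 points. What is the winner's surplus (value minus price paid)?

Winner's surplus: 1,800 points.

Ordered from highest: Player F 42,150 points, then Player A 40,350 points, then Player T 26,200 points, then Player S 24,550 points.
Player F wins with the top bid and pays the second-highest, 40,350 points.
Surplus = 42,150 points − 40,350 points = 1,800 points.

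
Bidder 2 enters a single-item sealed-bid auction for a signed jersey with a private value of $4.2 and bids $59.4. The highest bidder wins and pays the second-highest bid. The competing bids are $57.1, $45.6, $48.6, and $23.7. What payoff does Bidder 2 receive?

The bidder's payoff: -$52.9.

Highest competing bid: $57.1.
Bidder 2's bid $59.4 is the highest overall, so Bidder 2 wins and pays the second-highest bid, $57.1.
Payoff = value − price = $4.2 − $57.1 = -$52.9.
Overbidding won the item at a price above value — truthful bidding would have avoided this loss.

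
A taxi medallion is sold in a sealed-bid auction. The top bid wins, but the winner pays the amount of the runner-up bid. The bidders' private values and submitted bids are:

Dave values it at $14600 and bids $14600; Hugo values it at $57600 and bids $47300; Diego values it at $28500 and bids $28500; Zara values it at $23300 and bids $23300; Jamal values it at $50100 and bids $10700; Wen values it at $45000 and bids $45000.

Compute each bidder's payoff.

Sorted high to low: Hugo $47300; Wen $45000; Diego $28500; Zara $23300; Dave $14600; Jamal $10700.
Hugo has the top bid and wins; the price is the second-highest bid, $45000.
Hugo's payoff = $57600 − $45000 = $12600. All other bidders lose, so their payoff is 0.

Dave $0, Hugo $12600, Diego $0, Zara $0, Jamal $0, Wen $0.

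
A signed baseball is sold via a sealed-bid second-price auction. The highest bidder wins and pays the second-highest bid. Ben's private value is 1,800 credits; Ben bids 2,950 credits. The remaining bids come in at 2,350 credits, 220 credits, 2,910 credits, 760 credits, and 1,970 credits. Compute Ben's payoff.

Highest competing bid: 2,910 credits.
Ben's bid 2,950 credits is the highest overall, so Ben wins and pays the second-highest bid, 2,910 credits.
Payoff = value − price = 1,800 credits − 2,910 credits = -1,110 credits.

Ben's payoff: -1,110 credits.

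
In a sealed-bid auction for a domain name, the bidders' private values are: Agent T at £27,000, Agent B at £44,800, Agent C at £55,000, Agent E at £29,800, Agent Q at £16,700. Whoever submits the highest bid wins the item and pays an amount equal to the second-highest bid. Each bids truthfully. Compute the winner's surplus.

£10,200

Sorted high to low: Agent C £55,000; Agent B £44,800; Agent E £29,800; Agent T £27,000; Agent Q £16,700.
Agent C wins with the top bid and pays the second-highest, £44,800.
Surplus = £55,000 − £44,800 = £10,200.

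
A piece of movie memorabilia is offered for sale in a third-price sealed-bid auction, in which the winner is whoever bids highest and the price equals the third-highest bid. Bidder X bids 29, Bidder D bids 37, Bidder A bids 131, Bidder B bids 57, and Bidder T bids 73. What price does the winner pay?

The winner pays 57.

Ranking the bids: Bidder A 131, then Bidder T 73, then Bidder B 57, then Bidder D 37, then Bidder X 29.
Bidder A is the highest bidder, so Bidder A wins.
Under the third-price rule, the price is the third-highest bid: 57.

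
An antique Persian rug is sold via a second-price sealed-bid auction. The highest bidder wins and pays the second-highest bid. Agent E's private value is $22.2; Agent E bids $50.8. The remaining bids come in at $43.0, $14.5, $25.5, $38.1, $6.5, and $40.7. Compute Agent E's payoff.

Agent E's payoff: -$20.8.

Highest competing bid: $43.0.
Agent E's bid $50.8 is the highest overall, so Agent E wins and pays the second-highest bid, $43.0.
Payoff = value − price = $22.2 − $43.0 = -$20.8.
Overbidding won the item at a price above value — truthful bidding would have avoided this loss.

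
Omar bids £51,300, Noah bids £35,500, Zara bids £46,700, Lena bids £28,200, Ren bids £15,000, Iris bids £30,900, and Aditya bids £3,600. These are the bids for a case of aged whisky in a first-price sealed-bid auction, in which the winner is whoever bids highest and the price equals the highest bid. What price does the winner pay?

£51,300

Ordered from highest: Omar £51,300; Zara £46,700; Noah £35,500; Iris £30,900; Lena £28,200; Ren £15,000; Aditya £3,600.
Omar is the highest bidder, so Omar wins.
Under the first-price rule, the price is the highest bid: £51,300.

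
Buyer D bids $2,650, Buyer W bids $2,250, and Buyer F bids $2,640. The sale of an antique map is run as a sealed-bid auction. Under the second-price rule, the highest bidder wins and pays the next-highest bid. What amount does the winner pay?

The winner pays $2,640.

Bids in descending order: Buyer D $2,650, then Buyer F $2,640, then Buyer W $2,250.
Buyer D has the highest bid, so Buyer D wins.
The second-highest bid is $2,640, so that is what Buyer D pays.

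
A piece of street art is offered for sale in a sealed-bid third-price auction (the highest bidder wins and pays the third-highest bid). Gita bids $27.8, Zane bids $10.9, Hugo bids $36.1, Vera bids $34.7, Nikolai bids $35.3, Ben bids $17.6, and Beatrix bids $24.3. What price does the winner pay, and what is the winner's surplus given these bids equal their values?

Bids in descending order: Hugo $36.1, then Nikolai $35.3, then Vera $34.7, then Gita $27.8, then Beatrix $24.3, then Ben $17.6, then Zane $10.9.
Hugo is the highest bidder, so Hugo wins.
Under the third-price rule, the price is the third-highest bid: $34.7.
Surplus = $36.1 − $34.7 = $1.4.

Price $34.7; surplus $1.4.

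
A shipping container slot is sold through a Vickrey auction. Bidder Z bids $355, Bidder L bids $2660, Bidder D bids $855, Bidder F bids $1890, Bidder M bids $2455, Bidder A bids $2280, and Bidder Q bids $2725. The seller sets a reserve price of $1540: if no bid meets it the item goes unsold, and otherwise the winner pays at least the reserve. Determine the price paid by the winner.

The winner pays $2660.

Ranking the bids: Bidder Q $2725 > Bidder L $2660 > Bidder M $2455 > Bidder A $2280 > Bidder F $1890 > Bidder D $855 > Bidder Z $355.
Bidder Q has the highest bid, so Bidder Q wins.
The second-highest bid is $2660, which exceeds the reserve, so that sets the price.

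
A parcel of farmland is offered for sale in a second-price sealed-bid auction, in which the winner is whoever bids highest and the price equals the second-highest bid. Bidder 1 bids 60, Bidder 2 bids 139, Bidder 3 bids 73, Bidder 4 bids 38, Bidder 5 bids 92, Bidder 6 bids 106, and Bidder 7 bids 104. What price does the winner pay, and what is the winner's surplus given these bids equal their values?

Sorted high to low: Bidder 2 139, then Bidder 6 106, then Bidder 7 104, then Bidder 5 92, then Bidder 3 73, then Bidder 1 60, then Bidder 4 38.
Bidder 2 is the highest bidder, so Bidder 2 wins.
Under the second-price rule, the price is the second-highest bid: 106.
Surplus = 139 − 106 = 33.

The winner pays 106 for a surplus of 33.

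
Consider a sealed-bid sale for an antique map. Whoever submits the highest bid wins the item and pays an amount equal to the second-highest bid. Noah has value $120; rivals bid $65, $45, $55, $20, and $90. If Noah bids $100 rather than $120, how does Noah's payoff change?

Payoff change: $0.

The highest competing bid is $90.
Bidding truthfully at $120: Noah has the top bid, wins, and pays the second-highest bid $90. Payoff = $120 − $90 = $30.
Bidding $100: Noah has the top bid, wins, and pays the second-highest bid $90. Payoff = $120 − $90 = $30.
Change = $30 − $30 = $0.
The bid only affects whether you win, not the price — here both bids land on the same side of the top rival bid, so the deviation is payoff-neutral.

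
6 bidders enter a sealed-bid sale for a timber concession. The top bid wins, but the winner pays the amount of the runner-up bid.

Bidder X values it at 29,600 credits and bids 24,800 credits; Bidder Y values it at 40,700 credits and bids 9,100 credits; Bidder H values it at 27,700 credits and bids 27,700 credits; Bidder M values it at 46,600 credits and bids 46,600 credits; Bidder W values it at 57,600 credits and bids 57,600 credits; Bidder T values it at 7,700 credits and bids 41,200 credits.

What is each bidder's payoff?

Sorted high to low: Bidder W 57,600 credits; Bidder M 46,600 credits; Bidder T 41,200 credits; Bidder H 27,700 credits; Bidder X 24,800 credits; Bidder Y 9,100 credits.
Bidder W has the top bid and wins; the price is the second-highest bid, 46,600 credits.
Bidder W's payoff = 57,600 credits − 46,600 credits = 11,000 credits. All other bidders lose, so their payoff is 0.

Payoffs: Bidder X 0 credits, Bidder Y 0 credits, Bidder H 0 credits, Bidder M 0 credits, Bidder W 11,000 credits, Bidder T 0 credits.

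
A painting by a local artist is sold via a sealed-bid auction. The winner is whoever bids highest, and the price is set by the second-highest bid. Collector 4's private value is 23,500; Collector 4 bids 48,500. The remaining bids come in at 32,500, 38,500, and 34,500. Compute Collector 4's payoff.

Payoff = -15,000.

Highest competing bid: 38,500.
Collector 4's bid 48,500 is the highest overall, so Collector 4 wins and pays the second-highest bid, 38,500.
Payoff = value − price = 23,500 − 38,500 = -15,000.
Overbidding won the item at a price above value — truthful bidding would have avoided this loss.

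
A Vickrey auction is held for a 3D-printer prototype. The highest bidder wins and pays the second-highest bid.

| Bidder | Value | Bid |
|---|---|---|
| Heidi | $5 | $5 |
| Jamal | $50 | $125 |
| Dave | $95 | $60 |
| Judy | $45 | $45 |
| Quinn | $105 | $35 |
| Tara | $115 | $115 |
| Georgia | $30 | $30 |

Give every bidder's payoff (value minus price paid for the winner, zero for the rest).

Ordered from highest: Jamal $125 > Tara $115 > Dave $60 > Judy $45 > Quinn $35 > Georgia $30 > Heidi $5.
Jamal has the top bid and wins; the price is the second-highest bid, $115.
Jamal's payoff = $50 − $115 = -$65. All other bidders lose, so their payoff is 0.

Payoffs: Heidi $0, Jamal -$65, Dave $0, Judy $0, Quinn $0, Tara $0, Georgia $0.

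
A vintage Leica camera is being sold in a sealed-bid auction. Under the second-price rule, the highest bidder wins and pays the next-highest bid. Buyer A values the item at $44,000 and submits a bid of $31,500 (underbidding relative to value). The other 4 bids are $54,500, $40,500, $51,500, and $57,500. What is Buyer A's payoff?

Highest competing bid: $57,500.
Buyer A's bid $31,500 is not the highest, so Buyer A loses, pays nothing, and earns zero payoff.

Payoff = $0.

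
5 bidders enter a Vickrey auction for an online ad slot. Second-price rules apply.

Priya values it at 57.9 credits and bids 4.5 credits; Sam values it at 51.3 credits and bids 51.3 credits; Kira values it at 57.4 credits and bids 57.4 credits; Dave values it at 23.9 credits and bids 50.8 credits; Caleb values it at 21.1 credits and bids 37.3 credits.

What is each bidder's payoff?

Bids in descending order: Kira 57.4 credits, then Sam 51.3 credits, then Dave 50.8 credits, then Caleb 37.3 credits, then Priya 4.5 credits.
Kira has the top bid and wins; the price is the second-highest bid, 51.3 credits.
Kira's payoff = 57.4 credits − 51.3 credits = 6.1 credits. All other bidders lose, so their payoff is 0.

Payoffs: Priya 0.0 credits, Sam 0.0 credits, Kira 6.1 credits, Dave 0.0 credits, Caleb 0.0 credits.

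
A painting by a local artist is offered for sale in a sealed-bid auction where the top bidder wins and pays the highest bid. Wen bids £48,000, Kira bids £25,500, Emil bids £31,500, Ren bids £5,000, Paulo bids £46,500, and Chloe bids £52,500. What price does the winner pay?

Bids in descending order: Chloe £52,500 > Wen £48,000 > Paulo £46,500 > Emil £31,500 > Kira £25,500 > Ren £5,000.
Chloe is the highest bidder, so Chloe wins.
Under the first-price rule, the price is the highest bid: £52,500.

£52,500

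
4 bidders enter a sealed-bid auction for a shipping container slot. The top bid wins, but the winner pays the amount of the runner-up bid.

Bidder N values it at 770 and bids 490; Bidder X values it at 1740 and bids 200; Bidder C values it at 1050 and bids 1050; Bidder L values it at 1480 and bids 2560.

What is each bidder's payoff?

Bidder N 0, Bidder X 0, Bidder C 0, Bidder L 430.

Bids in descending order: Bidder L 2560 > Bidder C 1050 > Bidder N 490 > Bidder X 200.
Bidder L has the top bid and wins; the price is the second-highest bid, 1050.
Bidder L's payoff = 1480 − 1050 = 430. All other bidders lose, so their payoff is 0.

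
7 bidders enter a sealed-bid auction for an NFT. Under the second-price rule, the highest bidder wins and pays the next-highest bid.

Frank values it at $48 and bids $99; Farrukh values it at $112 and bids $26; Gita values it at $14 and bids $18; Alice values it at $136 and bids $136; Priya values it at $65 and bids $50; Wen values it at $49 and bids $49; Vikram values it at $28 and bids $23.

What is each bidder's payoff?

Ordered from highest: Alice $136; Frank $99; Priya $50; Wen $49; Farrukh $26; Vikram $23; Gita $18.
Alice has the top bid and wins; the price is the second-highest bid, $99.
Alice's payoff = $136 − $99 = $37. All other bidders lose, so their payoff is 0.

Frank $0, Farrukh $0, Gita $0, Alice $37, Priya $0, Wen $0, Vikram $0.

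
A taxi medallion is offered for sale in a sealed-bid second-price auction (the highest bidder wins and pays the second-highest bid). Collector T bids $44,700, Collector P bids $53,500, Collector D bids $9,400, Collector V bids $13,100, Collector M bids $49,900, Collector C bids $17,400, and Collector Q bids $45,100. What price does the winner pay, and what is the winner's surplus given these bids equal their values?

Price $49,900; surplus $3,600.

Bids in descending order: Collector P $53,500 > Collector M $49,900 > Collector Q $45,100 > Collector T $44,700 > Collector C $17,400 > Collector V $13,100 > Collector D $9,400.
Collector P is the highest bidder, so Collector P wins.
Under the second-price rule, the price is the second-highest bid: $49,900.
Surplus = $53,500 − $49,900 = $3,600.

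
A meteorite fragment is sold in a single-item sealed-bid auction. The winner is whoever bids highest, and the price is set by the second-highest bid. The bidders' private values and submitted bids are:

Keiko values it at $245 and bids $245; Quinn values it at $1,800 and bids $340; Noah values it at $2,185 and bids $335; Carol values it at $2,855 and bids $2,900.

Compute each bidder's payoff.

Payoffs: Keiko $0, Quinn $0, Noah $0, Carol $2,515.

Ordered from highest: Carol $2,900, then Quinn $340, then Noah $335, then Keiko $245.
Carol has the top bid and wins; the price is the second-highest bid, $340.
Carol's payoff = $2,855 − $340 = $2,515. All other bidders lose, so their payoff is 0.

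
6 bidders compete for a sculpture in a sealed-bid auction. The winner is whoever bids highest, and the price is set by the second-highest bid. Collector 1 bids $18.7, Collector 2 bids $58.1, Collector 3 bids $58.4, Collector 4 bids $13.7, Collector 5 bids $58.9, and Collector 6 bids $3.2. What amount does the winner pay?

Price paid: $58.4.

Bids in descending order: Collector 5 $58.9 > Collector 3 $58.4 > Collector 2 $58.1 > Collector 1 $18.7 > Collector 4 $13.7 > Collector 6 $3.2.
Collector 5 has the highest bid, so Collector 5 wins.
The second-highest bid is $58.4, so that is what Collector 5 pays.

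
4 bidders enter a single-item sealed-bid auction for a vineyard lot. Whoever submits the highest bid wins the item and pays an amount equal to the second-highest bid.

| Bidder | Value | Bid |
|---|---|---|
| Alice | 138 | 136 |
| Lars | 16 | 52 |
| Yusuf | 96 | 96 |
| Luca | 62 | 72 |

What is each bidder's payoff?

Alice 42, Lars 0, Yusuf 0, Luca 0.

Sorted high to low: Alice 136, then Yusuf 96, then Luca 72, then Lars 52.
Alice has the top bid and wins; the price is the second-highest bid, 96.
Alice's payoff = 138 − 96 = 42. All other bidders lose, so their payoff is 0.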